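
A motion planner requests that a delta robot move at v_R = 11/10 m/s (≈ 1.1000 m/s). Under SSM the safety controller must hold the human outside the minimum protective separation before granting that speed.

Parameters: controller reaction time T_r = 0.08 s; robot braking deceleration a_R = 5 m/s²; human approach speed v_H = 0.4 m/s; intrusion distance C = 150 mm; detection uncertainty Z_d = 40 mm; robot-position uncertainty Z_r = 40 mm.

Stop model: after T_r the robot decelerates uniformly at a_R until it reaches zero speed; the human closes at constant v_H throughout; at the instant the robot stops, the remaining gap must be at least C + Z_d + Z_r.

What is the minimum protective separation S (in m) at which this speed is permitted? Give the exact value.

S_min = 559/1000 m = 0.5590 m

braking lasts T_s = (11/10)/5 = 0.2200 s
reaction-phase robot travel = 1.1000·0.0800 = 0.0880 m
braking distance = 1.1000²/(2·5.0000) = 0.1210 m
human over T_r+T_s: 0.4000·(0.0800+0.2200) = 0.1200 m
residual clearance needed = 0.1500+0.0400+0.0400 = 0.2300 m
S_min ≈ 0.0880+0.1210+0.1200+0.2300  ⇒  S_min = 559/1000 m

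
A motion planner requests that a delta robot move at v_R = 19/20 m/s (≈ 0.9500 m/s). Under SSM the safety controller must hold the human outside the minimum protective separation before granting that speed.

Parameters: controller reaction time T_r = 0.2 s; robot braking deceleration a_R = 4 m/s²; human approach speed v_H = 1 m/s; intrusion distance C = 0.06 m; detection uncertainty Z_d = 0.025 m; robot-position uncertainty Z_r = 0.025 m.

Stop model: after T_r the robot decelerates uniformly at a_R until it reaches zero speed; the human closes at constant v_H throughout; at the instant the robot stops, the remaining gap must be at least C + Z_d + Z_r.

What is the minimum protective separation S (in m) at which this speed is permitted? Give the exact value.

braking lasts T_s = (19/20)/4 = 0.2375 s
robot covers v_R·T_r = 0.9500·0.2000 = 0.1900 m before braking
braking distance = 0.9500²/(2·4.0000) = 0.1128 m
human over T_r+T_s: 1.0000·(0.2000+0.2375) = 0.4375 m
C+Z_d+Z_r = 0.0600+0.0250+0.0250 = 0.1100 m
S_min ≈ 0.1900+0.1128+0.4375+0.1100  ⇒  S_min = 2721/3200 m

S_min = 2721/3200 m = 0.8503 m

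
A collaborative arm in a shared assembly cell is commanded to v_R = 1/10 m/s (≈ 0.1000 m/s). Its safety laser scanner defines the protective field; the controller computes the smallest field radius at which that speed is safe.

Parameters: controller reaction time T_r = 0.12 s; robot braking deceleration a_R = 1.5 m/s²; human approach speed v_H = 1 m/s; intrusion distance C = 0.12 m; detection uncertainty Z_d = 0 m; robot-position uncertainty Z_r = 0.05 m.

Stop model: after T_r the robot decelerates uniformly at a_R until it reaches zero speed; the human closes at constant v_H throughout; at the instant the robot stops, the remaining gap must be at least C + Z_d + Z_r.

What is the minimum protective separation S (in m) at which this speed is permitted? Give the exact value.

S_min = 93/250 m = 0.3720 m

braking lasts T_s = (1/10)/(3/2) = 0.0667 s
reaction-phase robot travel = 0.1000·0.1200 = 0.0120 m
robot covers 0.1000·0.0667 − ½·1.5000·0.0667² = 0.0033 m while stopping
human closes 1.0000·0.1867 = 0.1867 m
residual clearance needed = 0.1200+0.0000+0.0500 = 0.1700 m
S_min ≈ 0.0120+0.0033+0.1867+0.1700  ⇒  S_min = 93/250 m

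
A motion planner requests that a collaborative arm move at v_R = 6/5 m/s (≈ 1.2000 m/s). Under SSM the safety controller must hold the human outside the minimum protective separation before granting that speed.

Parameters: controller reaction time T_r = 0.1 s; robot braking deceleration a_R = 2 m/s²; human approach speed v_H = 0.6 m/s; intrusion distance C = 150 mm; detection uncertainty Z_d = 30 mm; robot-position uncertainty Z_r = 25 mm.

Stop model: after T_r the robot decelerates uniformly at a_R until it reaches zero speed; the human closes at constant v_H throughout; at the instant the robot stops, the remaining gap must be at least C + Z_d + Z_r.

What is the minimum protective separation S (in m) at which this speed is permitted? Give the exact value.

T_s = v_R/a_R = (6/5)/2 = 0.6000 s
robot in T_r: 1.2000·0.1000 = 0.1200 m
robot under decel: 1.2000²/(2·2.0000) = 0.3600 m
person approaches 0.6000·(0.1000+0.6000) = 0.4200 m
margins: 0.1500+0.0300+0.0250 = 0.2050 m
S_min ≈ 0.1200+0.3600+0.4200+0.2050  ⇒  S_min = 221/200 m

S_min = 221/200 m = 1.1050 m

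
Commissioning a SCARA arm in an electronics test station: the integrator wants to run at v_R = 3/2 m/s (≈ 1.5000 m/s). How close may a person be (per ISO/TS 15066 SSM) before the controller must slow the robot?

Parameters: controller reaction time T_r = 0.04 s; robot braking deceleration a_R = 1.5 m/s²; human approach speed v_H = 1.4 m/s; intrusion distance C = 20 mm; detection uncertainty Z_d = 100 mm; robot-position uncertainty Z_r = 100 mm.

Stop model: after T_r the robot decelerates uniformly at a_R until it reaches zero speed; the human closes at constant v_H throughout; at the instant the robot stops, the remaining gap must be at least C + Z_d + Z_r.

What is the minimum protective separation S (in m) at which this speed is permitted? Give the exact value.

S_min = 1243/500 m = 2.4860 m

braking lasts T_s = (3/2)/(3/2) = 1.0000 s
robot covers v_R·T_r = 1.5000·0.0400 = 0.0600 m before braking
braking distance = 1.5000²/(2·1.5000) = 0.7500 m
human closes 1.4000·1.0400 = 1.4560 m
margins: 0.0200+0.1000+0.1000 = 0.2200 m
S_min ≈ 0.0600+0.7500+1.4560+0.2200  ⇒  S_min = 1243/500 m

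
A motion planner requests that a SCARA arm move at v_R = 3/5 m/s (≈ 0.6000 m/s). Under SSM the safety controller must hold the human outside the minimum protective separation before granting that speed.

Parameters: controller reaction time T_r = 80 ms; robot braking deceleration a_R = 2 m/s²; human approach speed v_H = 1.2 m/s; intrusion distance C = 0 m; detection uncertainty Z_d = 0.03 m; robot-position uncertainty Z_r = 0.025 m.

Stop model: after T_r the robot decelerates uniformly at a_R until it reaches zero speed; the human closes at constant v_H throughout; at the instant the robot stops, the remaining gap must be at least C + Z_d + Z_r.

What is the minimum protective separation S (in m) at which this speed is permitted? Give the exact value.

braking lasts T_s = (3/5)/2 = 0.3000 s
robot covers v_R·T_r = 0.6000·0.0800 = 0.0480 m before braking
robot under decel: 0.6000²/(2·2.0000) = 0.0900 m
human over T_r+T_s: 1.2000·(0.0800+0.3000) = 0.4560 m
residual clearance needed = 0.0000+0.0300+0.0250 = 0.0550 m
S_min ≈ 0.0480+0.0900+0.4560+0.0550  ⇒  S_min = 649/1000 m

S_min = 649/1000 m = 0.6490 m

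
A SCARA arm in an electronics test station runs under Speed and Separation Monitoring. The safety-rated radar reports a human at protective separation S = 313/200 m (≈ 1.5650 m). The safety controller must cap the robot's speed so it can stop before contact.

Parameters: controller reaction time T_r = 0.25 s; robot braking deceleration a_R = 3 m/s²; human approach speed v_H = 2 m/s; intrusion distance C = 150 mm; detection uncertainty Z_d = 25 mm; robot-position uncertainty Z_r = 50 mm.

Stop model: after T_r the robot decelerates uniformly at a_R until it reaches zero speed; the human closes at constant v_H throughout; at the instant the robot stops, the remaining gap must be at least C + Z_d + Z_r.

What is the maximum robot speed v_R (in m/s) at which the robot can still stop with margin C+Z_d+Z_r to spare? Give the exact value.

v_R_max = 4/5 m/s = 0.8000 m/s

quadratic (1/6)·v² + (11/12)·v + (-21/25) = 0
  disc = (11/12)² − 4·(1/6)·(-21/25) = 5041/3600 ; √disc = 71/60
  v_R = (−(11/12) + 71/60) / (2·(1/6)) = 4/5 m/s
check:
T_s = v_R/a_R = (4/5)/3 = 0.2667 s
reaction-phase robot travel = 0.8000·0.2500 = 0.2000 m
braking distance = 0.8000²/(2·3.0000) = 0.1067 m
human over T_r+T_s: 2.0000·(0.2500+0.2667) = 1.0333 m
residual clearance needed = 0.1500+0.0250+0.0500 = 0.2250 m
sum ≈ 0.2000+0.1067+1.0333+0.2250 ≈ 1.5650 m = S ✓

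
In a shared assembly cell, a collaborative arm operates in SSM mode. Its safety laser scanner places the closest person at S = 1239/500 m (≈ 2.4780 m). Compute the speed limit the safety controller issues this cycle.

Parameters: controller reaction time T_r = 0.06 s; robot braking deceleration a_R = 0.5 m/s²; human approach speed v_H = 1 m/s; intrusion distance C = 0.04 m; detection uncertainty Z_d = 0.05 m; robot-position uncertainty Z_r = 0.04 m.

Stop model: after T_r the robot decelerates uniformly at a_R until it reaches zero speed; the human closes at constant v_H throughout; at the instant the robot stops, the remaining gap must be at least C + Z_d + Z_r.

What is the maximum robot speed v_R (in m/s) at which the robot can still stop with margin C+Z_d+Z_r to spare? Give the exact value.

at the boundary: (1)·v² + (103/50)·v + (-286/125) = 0
  disc = (103/50)² − 4·(1)·(-286/125) = 33489/2500 ; √disc = 183/50
  v_R = (−(103/50) + 183/50) / (2·(1)) = 4/5 m/s
check:
braking lasts T_s = (4/5)/(1/2) = 1.6000 s
robot covers v_R·T_r = 0.8000·0.0600 = 0.0480 m before braking
robot under decel: 0.8000²/(2·0.5000) = 0.6400 m
person approaches 1.0000·(0.0600+1.6000) = 1.6600 m
C+Z_d+Z_r = 0.0400+0.0500+0.0400 = 0.1300 m
sum ≈ 0.0480+0.6400+1.6600+0.1300 ≈ 2.4780 m = S ✓

v_R_max = 4/5 m/s = 0.8000 m/s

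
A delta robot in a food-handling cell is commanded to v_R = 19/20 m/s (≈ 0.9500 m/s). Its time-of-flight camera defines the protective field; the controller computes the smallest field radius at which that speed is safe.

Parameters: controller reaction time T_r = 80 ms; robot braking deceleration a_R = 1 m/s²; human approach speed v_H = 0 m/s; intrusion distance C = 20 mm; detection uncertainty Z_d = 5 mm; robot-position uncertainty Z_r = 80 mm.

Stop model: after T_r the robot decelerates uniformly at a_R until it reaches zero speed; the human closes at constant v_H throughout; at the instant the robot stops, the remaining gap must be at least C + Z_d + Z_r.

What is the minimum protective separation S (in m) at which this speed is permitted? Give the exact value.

braking lasts T_s = (19/20)/1 = 0.9500 s
robot covers v_R·T_r = 0.9500·0.0800 = 0.0760 m before braking
robot under decel: 0.9500²/(2·1.0000) = 0.4512 m
person approaches 0.0000·(0.0800+0.9500) = 0.0000 m
residual clearance needed = 0.0200+0.0050+0.0800 = 0.1050 m
S_min ≈ 0.0760+0.4512+0.0000+0.1050  ⇒  S_min = 2529/4000 m

S_min = 2529/4000 m = 0.6322 m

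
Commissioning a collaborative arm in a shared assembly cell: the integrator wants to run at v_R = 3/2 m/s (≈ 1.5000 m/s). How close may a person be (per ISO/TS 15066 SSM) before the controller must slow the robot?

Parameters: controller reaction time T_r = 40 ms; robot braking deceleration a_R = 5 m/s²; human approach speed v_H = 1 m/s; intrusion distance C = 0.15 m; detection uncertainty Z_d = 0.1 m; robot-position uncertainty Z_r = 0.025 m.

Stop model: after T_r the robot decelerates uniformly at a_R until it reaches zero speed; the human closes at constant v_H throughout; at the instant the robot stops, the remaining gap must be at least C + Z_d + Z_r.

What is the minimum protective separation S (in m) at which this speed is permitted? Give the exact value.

braking lasts T_s = (3/2)/5 = 0.3000 s
robot in T_r: 1.5000·0.0400 = 0.0600 m
braking distance = 1.5000²/(2·5.0000) = 0.2250 m
human over T_r+T_s: 1.0000·(0.0400+0.3000) = 0.3400 m
margins: 0.1500+0.1000+0.0250 = 0.2750 m
S_min ≈ 0.0600+0.2250+0.3400+0.2750  ⇒  S_min = 9/10 m

S_min = 9/10 m = 0.9000 m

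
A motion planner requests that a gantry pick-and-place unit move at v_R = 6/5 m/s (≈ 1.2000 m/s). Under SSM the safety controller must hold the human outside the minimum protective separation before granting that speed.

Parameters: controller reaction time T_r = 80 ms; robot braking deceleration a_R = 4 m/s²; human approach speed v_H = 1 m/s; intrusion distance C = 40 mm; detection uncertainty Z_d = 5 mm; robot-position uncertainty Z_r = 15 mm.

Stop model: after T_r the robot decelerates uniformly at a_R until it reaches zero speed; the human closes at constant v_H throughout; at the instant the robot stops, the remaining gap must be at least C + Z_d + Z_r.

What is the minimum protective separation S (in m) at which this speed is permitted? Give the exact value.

S_min = 179/250 m = 0.7160 m

braking lasts T_s = (6/5)/4 = 0.3000 s
reaction-phase robot travel = 1.2000·0.0800 = 0.0960 m
braking distance = 1.2000²/(2·4.0000) = 0.1800 m
person approaches 1.0000·(0.0800+0.3000) = 0.3800 m
residual clearance needed = 0.0400+0.0050+0.0150 = 0.0600 m
S_min ≈ 0.0960+0.1800+0.3800+0.0600  ⇒  S_min = 179/250 m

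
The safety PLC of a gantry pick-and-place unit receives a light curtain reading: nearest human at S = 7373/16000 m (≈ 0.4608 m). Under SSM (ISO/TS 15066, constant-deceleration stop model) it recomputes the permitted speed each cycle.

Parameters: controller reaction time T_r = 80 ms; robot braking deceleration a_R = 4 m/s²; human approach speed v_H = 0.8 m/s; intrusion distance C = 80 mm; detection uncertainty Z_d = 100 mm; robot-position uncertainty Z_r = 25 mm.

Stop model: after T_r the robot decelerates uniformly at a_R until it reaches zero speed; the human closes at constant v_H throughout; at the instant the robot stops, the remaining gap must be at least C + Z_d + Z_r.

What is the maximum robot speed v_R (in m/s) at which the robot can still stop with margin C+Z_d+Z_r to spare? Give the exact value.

quadratic (1/8)·v² + (7/25)·v + (-3069/16000) = 0
  disc = (7/25)² − 4·(1/8)·(-3069/16000) = 27889/160000 ; √disc = 167/400
  v_R = (−(7/25) + 167/400) / (2·(1/8)) = 11/20 m/s
check:
braking lasts T_s = (11/20)/4 = 0.1375 s
reaction-phase robot travel = 0.5500·0.0800 = 0.0440 m
robot covers 0.5500·0.1375 − ½·4.0000·0.1375² = 0.0378 m while stopping
person approaches 0.8000·(0.0800+0.1375) = 0.1740 m
residual clearance needed = 0.0800+0.1000+0.0250 = 0.2050 m
sum ≈ 0.0440+0.0378+0.1740+0.2050 ≈ 0.4608 m = S ✓

v_R_max = 11/20 m/s = 0.5500 m/s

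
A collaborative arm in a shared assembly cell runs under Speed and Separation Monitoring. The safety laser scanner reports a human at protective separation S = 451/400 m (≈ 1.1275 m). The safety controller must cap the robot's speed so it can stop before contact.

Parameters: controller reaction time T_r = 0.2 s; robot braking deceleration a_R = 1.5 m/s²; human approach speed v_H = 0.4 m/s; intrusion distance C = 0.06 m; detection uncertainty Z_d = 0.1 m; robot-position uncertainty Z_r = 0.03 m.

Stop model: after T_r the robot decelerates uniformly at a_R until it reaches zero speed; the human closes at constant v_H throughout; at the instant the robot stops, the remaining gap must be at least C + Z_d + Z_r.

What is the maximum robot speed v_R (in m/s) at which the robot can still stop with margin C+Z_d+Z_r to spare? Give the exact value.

collect terms ⇒ (1/3)·v_R² + (7/15)·v_R + (-343/400) = 0
  disc = (7/15)² − 4·(1/3)·(-343/400) = 49/36 ; √disc = 7/6
  v_R = (−(7/15) + 7/6) / (2·(1/3)) = 21/20 m/s
check:
stop time T_s = (21/20)/(3/2) = 0.7000 s
robot covers v_R·T_r = 1.0500·0.2000 = 0.2100 m before braking
robot covers 1.0500·0.7000 − ½·1.5000·0.7000² = 0.3675 m while stopping
human over T_r+T_s: 0.4000·(0.2000+0.7000) = 0.3600 m
C+Z_d+Z_r = 0.0600+0.1000+0.0300 = 0.1900 m
sum ≈ 0.2100+0.3675+0.3600+0.1900 ≈ 1.1275 m = S ✓

v_R_max = 21/20 m/s = 1.0500 m/s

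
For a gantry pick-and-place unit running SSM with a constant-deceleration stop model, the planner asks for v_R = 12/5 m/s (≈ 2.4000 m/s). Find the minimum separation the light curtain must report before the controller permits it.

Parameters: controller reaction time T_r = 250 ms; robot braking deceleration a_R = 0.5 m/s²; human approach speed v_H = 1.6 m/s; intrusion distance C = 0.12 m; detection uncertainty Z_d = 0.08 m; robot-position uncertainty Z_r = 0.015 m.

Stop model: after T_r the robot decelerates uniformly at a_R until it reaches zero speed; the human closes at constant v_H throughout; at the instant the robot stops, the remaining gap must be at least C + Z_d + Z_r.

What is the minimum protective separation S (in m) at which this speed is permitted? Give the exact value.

S_min = 2931/200 m = 14.6550 m

braking lasts T_s = (12/5)/(1/2) = 4.8000 s
reaction-phase robot travel = 2.4000·0.2500 = 0.6000 m
braking distance = 2.4000²/(2·0.5000) = 5.7600 m
human over T_r+T_s: 1.6000·(0.2500+4.8000) = 8.0800 m
residual clearance needed = 0.1200+0.0800+0.0150 = 0.2150 m
S_min ≈ 0.6000+5.7600+8.0800+0.2150  ⇒  S_min = 2931/200 m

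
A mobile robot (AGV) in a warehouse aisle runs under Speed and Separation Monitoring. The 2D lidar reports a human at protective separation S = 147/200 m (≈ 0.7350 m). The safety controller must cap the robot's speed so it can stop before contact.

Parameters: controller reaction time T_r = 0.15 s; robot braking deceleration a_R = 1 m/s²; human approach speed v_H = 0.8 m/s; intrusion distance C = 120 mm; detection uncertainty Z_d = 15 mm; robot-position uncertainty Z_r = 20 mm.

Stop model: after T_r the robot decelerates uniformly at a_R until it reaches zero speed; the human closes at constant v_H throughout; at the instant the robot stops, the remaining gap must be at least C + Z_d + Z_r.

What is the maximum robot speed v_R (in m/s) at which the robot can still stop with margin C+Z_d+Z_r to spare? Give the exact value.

v_R_max = 2/5 m/s = 0.4000 m/s

collect terms ⇒ (1/2)·v_R² + (19/20)·v_R + (-23/50) = 0
  disc = (19/20)² − 4·(1/2)·(-23/50) = 729/400 ; √disc = 27/20
  v_R = (−(19/20) + 27/20) / (2·(1/2)) = 2/5 m/s
check:
braking lasts T_s = (2/5)/1 = 0.4000 s
robot in T_r: 0.4000·0.1500 = 0.0600 m
robot under decel: 0.4000²/(2·1.0000) = 0.0800 m
person approaches 0.8000·(0.1500+0.4000) = 0.4400 m
residual clearance needed = 0.1200+0.0150+0.0200 = 0.1550 m
sum ≈ 0.0600+0.0800+0.4400+0.1550 ≈ 0.7350 m = S ✓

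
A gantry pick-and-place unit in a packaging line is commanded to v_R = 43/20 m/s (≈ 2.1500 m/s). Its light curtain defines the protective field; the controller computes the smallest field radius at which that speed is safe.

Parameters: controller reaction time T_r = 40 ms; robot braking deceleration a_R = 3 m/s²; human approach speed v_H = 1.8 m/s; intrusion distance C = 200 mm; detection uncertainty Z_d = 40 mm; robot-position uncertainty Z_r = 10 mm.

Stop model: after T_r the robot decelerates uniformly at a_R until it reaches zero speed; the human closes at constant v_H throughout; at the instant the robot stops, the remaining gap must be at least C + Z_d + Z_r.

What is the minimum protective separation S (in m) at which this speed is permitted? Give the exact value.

braking lasts T_s = (43/20)/3 = 0.7167 s
reaction-phase robot travel = 2.1500·0.0400 = 0.0860 m
robot under decel: 2.1500²/(2·3.0000) = 0.7704 m
human over T_r+T_s: 1.8000·(0.0400+0.7167) = 1.3620 m
residual clearance needed = 0.2000+0.0400+0.0100 = 0.2500 m
S_min ≈ 0.0860+0.7704+1.3620+0.2500  ⇒  S_min = 29621/12000 m

S_min = 29621/12000 m = 2.4684 m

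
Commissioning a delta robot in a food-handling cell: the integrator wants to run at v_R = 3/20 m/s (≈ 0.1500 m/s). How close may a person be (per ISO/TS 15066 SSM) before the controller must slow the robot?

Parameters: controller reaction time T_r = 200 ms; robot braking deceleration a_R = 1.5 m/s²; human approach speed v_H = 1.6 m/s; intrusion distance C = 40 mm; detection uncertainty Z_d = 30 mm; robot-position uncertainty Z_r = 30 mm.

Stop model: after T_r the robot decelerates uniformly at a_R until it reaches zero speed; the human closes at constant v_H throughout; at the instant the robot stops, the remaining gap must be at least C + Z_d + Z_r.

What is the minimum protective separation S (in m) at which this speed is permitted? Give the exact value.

S_min = 247/400 m = 0.6175 m

stop time T_s = (3/20)/(3/2) = 0.1000 s
reaction-phase robot travel = 0.1500·0.2000 = 0.0300 m
robot covers 0.1500·0.1000 − ½·1.5000·0.1000² = 0.0075 m while stopping
human closes 1.6000·0.3000 = 0.4800 m
C+Z_d+Z_r = 0.0400+0.0300+0.0300 = 0.1000 m
S_min ≈ 0.0300+0.0075+0.4800+0.1000  ⇒  S_min = 247/400 m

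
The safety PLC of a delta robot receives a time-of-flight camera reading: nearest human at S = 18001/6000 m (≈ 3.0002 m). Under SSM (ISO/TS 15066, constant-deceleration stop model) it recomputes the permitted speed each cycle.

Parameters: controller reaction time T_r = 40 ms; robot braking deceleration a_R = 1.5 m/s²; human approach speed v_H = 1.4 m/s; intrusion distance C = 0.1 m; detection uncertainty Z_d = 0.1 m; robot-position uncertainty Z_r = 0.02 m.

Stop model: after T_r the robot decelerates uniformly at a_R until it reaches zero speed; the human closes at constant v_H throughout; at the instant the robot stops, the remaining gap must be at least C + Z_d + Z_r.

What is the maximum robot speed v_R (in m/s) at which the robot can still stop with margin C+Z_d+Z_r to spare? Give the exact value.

at the boundary: (1/3)·v² + (73/75)·v + (-3269/1200) = 0
  disc = (73/75)² − 4·(1/3)·(-3269/1200) = 11449/2500 ; √disc = 107/50
  v_R = (−(73/75) + 107/50) / (2·(1/3)) = 7/4 m/s
check:
T_s = v_R/a_R = (7/4)/(3/2) = 1.1667 s
robot covers v_R·T_r = 1.7500·0.0400 = 0.0700 m before braking
robot covers 1.7500·1.1667 − ½·1.5000·1.1667² = 1.0208 m while stopping
human over T_r+T_s: 1.4000·(0.0400+1.1667) = 1.6893 m
margins: 0.1000+0.1000+0.0200 = 0.2200 m
sum ≈ 0.0700+1.0208+1.6893+0.2200 ≈ 3.0002 m = S ✓

v_R_max = 7/4 m/s = 1.7500 m/s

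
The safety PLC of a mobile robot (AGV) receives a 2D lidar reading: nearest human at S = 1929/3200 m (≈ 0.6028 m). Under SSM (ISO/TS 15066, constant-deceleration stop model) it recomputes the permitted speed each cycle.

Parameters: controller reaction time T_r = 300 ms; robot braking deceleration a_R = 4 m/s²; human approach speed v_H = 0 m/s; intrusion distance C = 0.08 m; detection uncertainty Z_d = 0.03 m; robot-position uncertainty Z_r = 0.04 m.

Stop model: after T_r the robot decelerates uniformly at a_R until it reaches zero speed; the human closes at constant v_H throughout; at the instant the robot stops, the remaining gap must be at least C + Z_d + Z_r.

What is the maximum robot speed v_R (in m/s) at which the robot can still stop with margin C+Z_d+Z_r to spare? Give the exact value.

v_R_max = 21/20 m/s = 1.0500 m/s

at the boundary: (1/8)·v² + (3/10)·v + (-1449/3200) = 0
  disc = (3/10)² − 4·(1/8)·(-1449/3200) = 81/256 ; √disc = 9/16
  v_R = (−(3/10) + 9/16) / (2·(1/8)) = 21/20 m/s
check:
T_s = v_R/a_R = (21/20)/4 = 0.2625 s
robot covers v_R·T_r = 1.0500·0.3000 = 0.3150 m before braking
robot covers 1.0500·0.2625 − ½·4.0000·0.2625² = 0.1378 m while stopping
human over T_r+T_s: 0.0000·(0.3000+0.2625) = 0.0000 m
residual clearance needed = 0.0800+0.0300+0.0400 = 0.1500 m
sum ≈ 0.3150+0.1378+0.0000+0.1500 ≈ 0.6028 m = S ✓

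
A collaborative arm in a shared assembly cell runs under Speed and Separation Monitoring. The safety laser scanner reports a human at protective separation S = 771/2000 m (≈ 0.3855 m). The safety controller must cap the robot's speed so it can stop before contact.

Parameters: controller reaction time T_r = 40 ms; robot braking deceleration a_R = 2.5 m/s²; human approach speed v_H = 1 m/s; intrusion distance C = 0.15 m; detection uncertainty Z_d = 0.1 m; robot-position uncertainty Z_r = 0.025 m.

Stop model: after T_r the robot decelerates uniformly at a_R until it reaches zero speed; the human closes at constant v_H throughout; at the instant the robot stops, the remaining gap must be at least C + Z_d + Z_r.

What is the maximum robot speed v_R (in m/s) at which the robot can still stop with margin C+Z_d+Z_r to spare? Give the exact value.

at the boundary: (1/5)·v² + (11/25)·v + (-141/2000) = 0
  disc = (11/25)² − 4·(1/5)·(-141/2000) = 1/4 ; √disc = 1/2
  v_R = (−(11/25) + 1/2) / (2·(1/5)) = 3/20 m/s
check:
stop time T_s = (3/20)/(5/2) = 0.0600 s
robot covers v_R·T_r = 0.1500·0.0400 = 0.0060 m before braking
braking distance = 0.1500²/(2·2.5000) = 0.0045 m
human over T_r+T_s: 1.0000·(0.0400+0.0600) = 0.1000 m
C+Z_d+Z_r = 0.1500+0.1000+0.0250 = 0.2750 m
sum ≈ 0.0060+0.0045+0.1000+0.2750 ≈ 0.3855 m = S ✓

v_R_max = 3/20 m/s = 0.1500 m/s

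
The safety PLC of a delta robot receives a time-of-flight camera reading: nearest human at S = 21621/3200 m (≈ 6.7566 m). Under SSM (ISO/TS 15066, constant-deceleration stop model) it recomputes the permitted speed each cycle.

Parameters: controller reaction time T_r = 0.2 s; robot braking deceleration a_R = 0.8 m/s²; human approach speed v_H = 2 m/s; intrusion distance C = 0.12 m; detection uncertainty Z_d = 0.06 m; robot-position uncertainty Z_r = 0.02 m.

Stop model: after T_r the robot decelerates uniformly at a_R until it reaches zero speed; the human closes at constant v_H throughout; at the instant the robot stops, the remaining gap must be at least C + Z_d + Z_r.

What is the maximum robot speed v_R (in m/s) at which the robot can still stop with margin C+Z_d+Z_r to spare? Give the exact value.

collect terms ⇒ (5/8)·v_R² + (27/10)·v_R + (-19701/3200) = 0
  disc = (27/10)² − 4·(5/8)·(-19701/3200) = 145161/6400 ; √disc = 381/80
  v_R = (−(27/10) + 381/80) / (2·(5/8)) = 33/20 m/s
check:
T_s = v_R/a_R = (33/20)/(4/5) = 2.0625 s
robot covers v_R·T_r = 1.6500·0.2000 = 0.3300 m before braking
robot under decel: 1.6500²/(2·0.8000) = 1.7016 m
human over T_r+T_s: 2.0000·(0.2000+2.0625) = 4.5250 m
C+Z_d+Z_r = 0.1200+0.0600+0.0200 = 0.2000 m
sum ≈ 0.3300+1.7016+4.5250+0.2000 ≈ 6.7566 m = S ✓

v_R_max = 33/20 m/s = 1.6500 m/s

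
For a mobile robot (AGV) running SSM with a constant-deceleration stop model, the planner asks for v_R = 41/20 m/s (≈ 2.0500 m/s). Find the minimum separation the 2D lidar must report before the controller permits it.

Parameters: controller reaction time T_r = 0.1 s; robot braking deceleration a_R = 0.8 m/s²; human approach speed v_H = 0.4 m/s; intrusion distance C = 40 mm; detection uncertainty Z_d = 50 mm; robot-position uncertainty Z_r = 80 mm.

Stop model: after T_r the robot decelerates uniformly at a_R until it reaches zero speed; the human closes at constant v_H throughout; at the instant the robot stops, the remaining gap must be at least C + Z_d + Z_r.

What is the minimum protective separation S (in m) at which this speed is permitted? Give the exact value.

braking lasts T_s = (41/20)/(4/5) = 2.5625 s
robot in T_r: 2.0500·0.1000 = 0.2050 m
robot under decel: 2.0500²/(2·0.8000) = 2.6266 m
human over T_r+T_s: 0.4000·(0.1000+2.5625) = 1.0650 m
C+Z_d+Z_r = 0.0400+0.0500+0.0800 = 0.1700 m
S_min ≈ 0.2050+2.6266+1.0650+0.1700  ⇒  S_min = 13013/3200 m

S_min = 13013/3200 m = 4.0666 m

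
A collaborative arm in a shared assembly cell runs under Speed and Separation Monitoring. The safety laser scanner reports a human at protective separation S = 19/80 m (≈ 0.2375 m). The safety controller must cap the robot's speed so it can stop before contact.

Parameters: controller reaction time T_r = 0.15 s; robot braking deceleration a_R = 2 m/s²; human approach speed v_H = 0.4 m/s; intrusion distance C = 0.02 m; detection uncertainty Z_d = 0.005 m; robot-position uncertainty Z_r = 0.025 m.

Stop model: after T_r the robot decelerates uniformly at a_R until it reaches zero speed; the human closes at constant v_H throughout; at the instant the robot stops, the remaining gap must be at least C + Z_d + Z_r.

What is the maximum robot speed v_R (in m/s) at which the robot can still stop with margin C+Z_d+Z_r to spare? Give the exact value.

v_R_max = 3/10 m/s = 0.3000 m/s

collect terms ⇒ (1/4)·v_R² + (7/20)·v_R + (-51/400) = 0
  disc = (7/20)² − 4·(1/4)·(-51/400) = 1/4 ; √disc = 1/2
  v_R = (−(7/20) + 1/2) / (2·(1/4)) = 3/10 m/s
check:
stop time T_s = (3/10)/2 = 0.1500 s
robot covers v_R·T_r = 0.3000·0.1500 = 0.0450 m before braking
braking distance = 0.3000²/(2·2.0000) = 0.0225 m
human closes 0.4000·0.3000 = 0.1200 m
residual clearance needed = 0.0200+0.0050+0.0250 = 0.0500 m
sum ≈ 0.0450+0.0225+0.1200+0.0500 ≈ 0.2375 m = S ✓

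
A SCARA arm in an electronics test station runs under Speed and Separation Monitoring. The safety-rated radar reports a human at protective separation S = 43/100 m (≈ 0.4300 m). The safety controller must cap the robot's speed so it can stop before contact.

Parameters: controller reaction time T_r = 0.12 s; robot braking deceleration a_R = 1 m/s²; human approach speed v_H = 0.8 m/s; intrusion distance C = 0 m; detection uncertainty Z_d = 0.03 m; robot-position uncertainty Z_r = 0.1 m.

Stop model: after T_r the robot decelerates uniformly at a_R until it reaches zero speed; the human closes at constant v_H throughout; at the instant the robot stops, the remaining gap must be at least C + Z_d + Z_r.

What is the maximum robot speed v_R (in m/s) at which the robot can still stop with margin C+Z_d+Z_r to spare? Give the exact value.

collect terms ⇒ (1/2)·v_R² + (23/25)·v_R + (-51/250) = 0
  disc = (23/25)² − 4·(1/2)·(-51/250) = 784/625 ; √disc = 28/25
  v_R = (−(23/25) + 28/25) / (2·(1/2)) = 1/5 m/s
check:
T_s = v_R/a_R = (1/5)/1 = 0.2000 s
robot covers v_R·T_r = 0.2000·0.1200 = 0.0240 m before braking
robot under decel: 0.2000²/(2·1.0000) = 0.0200 m
human closes 0.8000·0.3200 = 0.2560 m
margins: 0.0000+0.0300+0.1000 = 0.1300 m
sum ≈ 0.0240+0.0200+0.2560+0.1300 ≈ 0.4300 m = S ✓

v_R_max = 1/5 m/s = 0.2000 m/s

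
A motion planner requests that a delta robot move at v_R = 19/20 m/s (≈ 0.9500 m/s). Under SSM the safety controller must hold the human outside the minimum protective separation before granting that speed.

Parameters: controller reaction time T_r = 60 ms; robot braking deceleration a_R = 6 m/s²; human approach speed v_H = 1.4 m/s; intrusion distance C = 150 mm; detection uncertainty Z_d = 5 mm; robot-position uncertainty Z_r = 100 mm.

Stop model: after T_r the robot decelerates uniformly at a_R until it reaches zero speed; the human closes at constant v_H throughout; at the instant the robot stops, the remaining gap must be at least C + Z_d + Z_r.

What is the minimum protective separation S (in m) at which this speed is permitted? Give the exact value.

S_min = 5543/8000 m = 0.6929 m

braking lasts T_s = (19/20)/6 = 0.1583 s
reaction-phase robot travel = 0.9500·0.0600 = 0.0570 m
braking distance = 0.9500²/(2·6.0000) = 0.0752 m
human closes 1.4000·0.2183 = 0.3057 m
residual clearance needed = 0.1500+0.0050+0.1000 = 0.2550 m
S_min ≈ 0.0570+0.0752+0.3057+0.2550  ⇒  S_min = 5543/8000 m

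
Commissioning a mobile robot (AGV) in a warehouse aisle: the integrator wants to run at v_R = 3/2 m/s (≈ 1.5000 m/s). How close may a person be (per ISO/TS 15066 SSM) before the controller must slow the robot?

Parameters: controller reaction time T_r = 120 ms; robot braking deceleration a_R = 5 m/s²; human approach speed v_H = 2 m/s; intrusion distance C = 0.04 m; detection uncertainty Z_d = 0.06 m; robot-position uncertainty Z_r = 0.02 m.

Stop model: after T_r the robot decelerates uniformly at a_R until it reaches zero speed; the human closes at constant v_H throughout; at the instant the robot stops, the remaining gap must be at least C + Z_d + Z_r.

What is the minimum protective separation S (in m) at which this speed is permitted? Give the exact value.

S_min = 273/200 m = 1.3650 m

T_s = v_R/a_R = (3/2)/5 = 0.3000 s
reaction-phase robot travel = 1.5000·0.1200 = 0.1800 m
braking distance = 1.5000²/(2·5.0000) = 0.2250 m
human over T_r+T_s: 2.0000·(0.1200+0.3000) = 0.8400 m
C+Z_d+Z_r = 0.0400+0.0600+0.0200 = 0.1200 m
S_min ≈ 0.1800+0.2250+0.8400+0.1200  ⇒  S_min = 273/200 m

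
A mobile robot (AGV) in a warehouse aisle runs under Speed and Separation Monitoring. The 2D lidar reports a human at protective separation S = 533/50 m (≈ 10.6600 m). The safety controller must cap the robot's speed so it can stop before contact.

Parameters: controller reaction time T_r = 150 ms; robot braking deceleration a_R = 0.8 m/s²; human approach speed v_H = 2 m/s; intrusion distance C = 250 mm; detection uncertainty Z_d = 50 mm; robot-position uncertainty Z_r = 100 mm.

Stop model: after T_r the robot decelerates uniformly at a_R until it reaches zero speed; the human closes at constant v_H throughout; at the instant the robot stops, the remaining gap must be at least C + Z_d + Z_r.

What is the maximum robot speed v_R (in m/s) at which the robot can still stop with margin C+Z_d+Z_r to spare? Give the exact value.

v_R_max = 12/5 m/s = 2.4000 m/s

collect terms ⇒ (5/8)·v_R² + (53/20)·v_R + (-249/25) = 0
  disc = (53/20)² − 4·(5/8)·(-249/25) = 12769/400 ; √disc = 113/20
  v_R = (−(53/20) + 113/20) / (2·(5/8)) = 12/5 m/s
check:
braking lasts T_s = (12/5)/(4/5) = 3.0000 s
robot in T_r: 2.4000·0.1500 = 0.3600 m
braking distance = 2.4000²/(2·0.8000) = 3.6000 m
person approaches 2.0000·(0.1500+3.0000) = 6.3000 m
residual clearance needed = 0.2500+0.0500+0.1000 = 0.4000 m
sum ≈ 0.3600+3.6000+6.3000+0.4000 ≈ 10.6600 m = S ✓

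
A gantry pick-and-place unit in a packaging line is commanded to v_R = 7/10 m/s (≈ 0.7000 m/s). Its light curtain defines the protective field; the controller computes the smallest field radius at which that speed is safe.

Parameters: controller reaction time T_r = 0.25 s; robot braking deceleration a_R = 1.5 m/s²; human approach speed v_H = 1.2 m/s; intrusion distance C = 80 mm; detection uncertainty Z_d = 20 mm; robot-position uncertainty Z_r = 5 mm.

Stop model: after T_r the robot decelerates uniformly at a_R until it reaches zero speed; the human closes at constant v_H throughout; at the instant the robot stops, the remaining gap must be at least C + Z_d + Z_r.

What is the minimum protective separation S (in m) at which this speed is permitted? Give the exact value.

S_min = 391/300 m = 1.3033 m

stop time T_s = (7/10)/(3/2) = 0.4667 s
robot in T_r: 0.7000·0.2500 = 0.1750 m
braking distance = 0.7000²/(2·1.5000) = 0.1633 m
person approaches 1.2000·(0.2500+0.4667) = 0.8600 m
residual clearance needed = 0.0800+0.0200+0.0050 = 0.1050 m
S_min ≈ 0.1750+0.1633+0.8600+0.1050  ⇒  S_min = 391/300 m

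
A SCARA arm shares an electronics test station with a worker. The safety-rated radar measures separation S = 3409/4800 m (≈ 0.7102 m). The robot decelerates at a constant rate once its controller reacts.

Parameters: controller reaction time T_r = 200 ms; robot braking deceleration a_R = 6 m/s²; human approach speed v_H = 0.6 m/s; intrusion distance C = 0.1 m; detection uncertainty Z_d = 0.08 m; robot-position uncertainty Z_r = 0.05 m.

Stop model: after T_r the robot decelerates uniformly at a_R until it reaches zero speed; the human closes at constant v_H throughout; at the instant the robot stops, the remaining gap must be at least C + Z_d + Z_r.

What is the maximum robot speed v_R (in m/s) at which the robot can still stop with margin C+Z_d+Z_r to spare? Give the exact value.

quadratic (1/12)·v² + (3/10)·v + (-1729/4800) = 0
  disc = (3/10)² − 4·(1/12)·(-1729/4800) = 121/576 ; √disc = 11/24
  v_R = (−(3/10) + 11/24) / (2·(1/12)) = 19/20 m/s
check:
T_s = v_R/a_R = (19/20)/6 = 0.1583 s
robot in T_r: 0.9500·0.2000 = 0.1900 m
robot covers 0.9500·0.1583 − ½·6.0000·0.1583² = 0.0752 m while stopping
human closes 0.6000·0.3583 = 0.2150 m
margins: 0.1000+0.0800+0.0500 = 0.2300 m
sum ≈ 0.1900+0.0752+0.2150+0.2300 ≈ 0.7102 m = S ✓

v_R_max = 19/20 m/s = 0.9500 m/s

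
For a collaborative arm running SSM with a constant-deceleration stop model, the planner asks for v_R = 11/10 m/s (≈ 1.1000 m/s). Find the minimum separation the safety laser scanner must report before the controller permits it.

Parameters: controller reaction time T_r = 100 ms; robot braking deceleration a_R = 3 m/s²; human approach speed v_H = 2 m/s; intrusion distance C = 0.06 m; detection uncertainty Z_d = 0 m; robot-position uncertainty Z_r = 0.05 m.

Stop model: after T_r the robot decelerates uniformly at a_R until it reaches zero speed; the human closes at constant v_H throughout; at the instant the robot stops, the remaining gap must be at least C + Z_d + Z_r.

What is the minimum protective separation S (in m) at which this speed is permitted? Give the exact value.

stop time T_s = (11/10)/3 = 0.3667 s
robot in T_r: 1.1000·0.1000 = 0.1100 m
robot under decel: 1.1000²/(2·3.0000) = 0.2017 m
person approaches 2.0000·(0.1000+0.3667) = 0.9333 m
margins: 0.0600+0.0000+0.0500 = 0.1100 m
S_min ≈ 0.1100+0.2017+0.9333+0.1100  ⇒  S_min = 271/200 m

S_min = 271/200 m = 1.3550 m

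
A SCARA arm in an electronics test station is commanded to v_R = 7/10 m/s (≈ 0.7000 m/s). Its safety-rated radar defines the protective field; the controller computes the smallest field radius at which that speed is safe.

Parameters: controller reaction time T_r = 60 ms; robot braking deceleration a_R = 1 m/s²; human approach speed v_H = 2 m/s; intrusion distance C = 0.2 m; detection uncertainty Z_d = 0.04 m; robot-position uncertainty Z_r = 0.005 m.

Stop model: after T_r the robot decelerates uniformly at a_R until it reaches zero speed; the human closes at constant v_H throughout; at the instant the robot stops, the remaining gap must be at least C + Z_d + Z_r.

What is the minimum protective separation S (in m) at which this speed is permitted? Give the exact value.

braking lasts T_s = (7/10)/1 = 0.7000 s
robot in T_r: 0.7000·0.0600 = 0.0420 m
robot under decel: 0.7000²/(2·1.0000) = 0.2450 m
human over T_r+T_s: 2.0000·(0.0600+0.7000) = 1.5200 m
margins: 0.2000+0.0400+0.0050 = 0.2450 m
S_min ≈ 0.0420+0.2450+1.5200+0.2450  ⇒  S_min = 513/250 m

S_min = 513/250 m = 2.0520 m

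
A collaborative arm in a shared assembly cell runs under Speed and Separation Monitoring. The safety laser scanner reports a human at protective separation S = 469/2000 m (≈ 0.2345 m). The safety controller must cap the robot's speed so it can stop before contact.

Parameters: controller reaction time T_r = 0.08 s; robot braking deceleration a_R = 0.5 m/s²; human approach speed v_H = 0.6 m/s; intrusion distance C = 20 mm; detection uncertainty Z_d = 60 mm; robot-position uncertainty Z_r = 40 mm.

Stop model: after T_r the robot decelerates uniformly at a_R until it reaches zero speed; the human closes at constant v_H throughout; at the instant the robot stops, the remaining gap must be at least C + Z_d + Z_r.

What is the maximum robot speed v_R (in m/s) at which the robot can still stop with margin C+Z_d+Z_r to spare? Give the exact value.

at the boundary: (1)·v² + (32/25)·v + (-133/2000) = 0
  disc = (32/25)² − 4·(1)·(-133/2000) = 4761/2500 ; √disc = 69/50
  v_R = (−(32/25) + 69/50) / (2·(1)) = 1/20 m/s
check:
T_s = v_R/a_R = (1/20)/(1/2) = 0.1000 s
reaction-phase robot travel = 0.0500·0.0800 = 0.0040 m
robot covers 0.0500·0.1000 − ½·0.5000·0.1000² = 0.0025 m while stopping
human over T_r+T_s: 0.6000·(0.0800+0.1000) = 0.1080 m
C+Z_d+Z_r = 0.0200+0.0600+0.0400 = 0.1200 m
sum ≈ 0.0040+0.0025+0.1080+0.1200 ≈ 0.2345 m = S ✓

v_R_max = 1/20 m/s = 0.0500 m/s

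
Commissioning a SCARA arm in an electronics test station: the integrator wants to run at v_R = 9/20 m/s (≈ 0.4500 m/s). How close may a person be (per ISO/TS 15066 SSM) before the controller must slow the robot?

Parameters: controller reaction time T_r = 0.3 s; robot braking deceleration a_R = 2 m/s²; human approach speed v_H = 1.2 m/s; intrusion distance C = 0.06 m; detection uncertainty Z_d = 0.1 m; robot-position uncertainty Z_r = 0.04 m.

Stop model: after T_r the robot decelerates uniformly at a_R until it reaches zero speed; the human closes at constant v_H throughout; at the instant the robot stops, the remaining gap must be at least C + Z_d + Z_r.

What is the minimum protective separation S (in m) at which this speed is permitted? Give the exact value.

S_min = 65/64 m = 1.0156 m

braking lasts T_s = (9/20)/2 = 0.2250 s
robot covers v_R·T_r = 0.4500·0.3000 = 0.1350 m before braking
robot under decel: 0.4500²/(2·2.0000) = 0.0506 m
human closes 1.2000·0.5250 = 0.6300 m
margins: 0.0600+0.1000+0.0400 = 0.2000 m
S_min ≈ 0.1350+0.0506+0.6300+0.2000  ⇒  S_min = 65/64 m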